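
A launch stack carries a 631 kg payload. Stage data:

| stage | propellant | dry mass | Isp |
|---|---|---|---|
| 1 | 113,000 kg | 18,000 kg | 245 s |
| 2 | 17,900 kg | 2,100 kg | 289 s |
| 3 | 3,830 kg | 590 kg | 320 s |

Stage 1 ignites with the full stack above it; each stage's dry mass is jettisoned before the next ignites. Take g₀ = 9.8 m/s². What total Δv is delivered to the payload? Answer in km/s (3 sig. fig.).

Ignition mass of stage 1 = 113,000+18,000 + 17,900+2,100 + 3,830+590 + 631 = 156,051 kg.
Stage 1: m₀ = 156,051 kg, m_f = 156,051 − 113,000 = 43,051 kg; Δv = 245×9.8×ln(3.625) = 2401.0×1.2878 ≈ 3092 m/s.
Stage 2: m₀ = 25,051 kg, m_f = 25,051 − 17,900 = 7,151 kg; Δv = 289×9.8×ln(3.503) = 2832.2×1.2537 ≈ 3551 m/s.
Stage 3: m₀ = 5,051 kg, m_f = 5,051 − 3,830 = 1,221 kg; Δv = 320×9.8×ln(4.137) = 3136.0×1.4199 ≈ 4453 m/s.
Total Δv = 3092 + 3551 + 4453 = 11096 m/s.

Δv ≈ 11.1 km/s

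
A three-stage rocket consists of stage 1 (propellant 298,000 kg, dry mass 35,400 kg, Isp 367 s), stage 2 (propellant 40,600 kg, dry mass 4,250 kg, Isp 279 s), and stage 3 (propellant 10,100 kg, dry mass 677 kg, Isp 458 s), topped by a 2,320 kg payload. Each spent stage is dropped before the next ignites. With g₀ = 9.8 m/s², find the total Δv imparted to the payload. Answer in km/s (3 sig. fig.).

Δv ≈ 15.1 km/s

Ignition mass of stage 1 = 298,000+35,400 + 40,600+4,250 + 10,100+677 + 2,320 = 391,347 kg.
Stage 1: m₀ = 391,347 kg, m_f = 391,347 − 298,000 = 93,347 kg; Δv = 367×9.8×ln(4.192) = 3596.6×1.4333 ≈ 5155 m/s.
Stage 2: m₀ = 57,947 kg, m_f = 57,947 − 40,600 = 17,347 kg; Δv = 279×9.8×ln(3.34) = 2734.2×1.2061 ≈ 3298 m/s.
Stage 3: m₀ = 13,097 kg, m_f = 13,097 − 10,100 = 2,997 kg; Δv = 458×9.8×ln(4.37) = 4488.4×1.4748 ≈ 6619 m/s.
Total Δv = 5155 + 3298 + 6619 = 15072 m/s.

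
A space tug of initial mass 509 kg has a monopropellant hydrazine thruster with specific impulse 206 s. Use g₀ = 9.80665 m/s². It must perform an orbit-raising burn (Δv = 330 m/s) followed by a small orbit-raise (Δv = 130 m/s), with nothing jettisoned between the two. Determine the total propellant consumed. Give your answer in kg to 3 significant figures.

v_e = Isp · g₀ = 206 × 9.80665 = 2020.2 m/s.
After the first burn: m = 509 × exp(−330/2020.2) = 509 × 0.84929 = 432.289 kg.
After the second burn: m = 432.289 × exp(−130/2020.2) = 432.289 × 0.93768 = 405.349 kg.
Total propellant = m₀ − m_final = 509 − 405.349 = 103.651 kg.

total propellant consumed ≈ 104 kg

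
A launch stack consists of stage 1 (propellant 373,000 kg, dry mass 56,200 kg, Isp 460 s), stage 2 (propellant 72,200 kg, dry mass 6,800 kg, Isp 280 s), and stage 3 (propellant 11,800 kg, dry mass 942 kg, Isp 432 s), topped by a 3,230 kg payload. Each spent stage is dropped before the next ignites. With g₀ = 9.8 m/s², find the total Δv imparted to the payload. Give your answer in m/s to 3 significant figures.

Δv ≈ 15200 m/s

Ignition mass of stage 1 = 373,000+56,200 + 72,200+6,800 + 11,800+942 + 3,230 = 524,172 kg.
Stage 1: m₀ = 524,172 kg, m_f = 524,172 − 373,000 = 151,172 kg; Δv = 460×9.8×ln(3.467) = 4508.0×1.2434 ≈ 5605 m/s.
Stage 2: m₀ = 94,972 kg, m_f = 94,972 − 72,200 = 22,772 kg; Δv = 280×9.8×ln(4.171) = 2744.0×1.4281 ≈ 3919 m/s.
Stage 3: m₀ = 15,972 kg, m_f = 15,972 − 11,800 = 4,172 kg; Δv = 432×9.8×ln(3.828) = 4233.6×1.3424 ≈ 5683 m/s.
Total Δv = 5605 + 3919 + 5683 = 15207 m/s.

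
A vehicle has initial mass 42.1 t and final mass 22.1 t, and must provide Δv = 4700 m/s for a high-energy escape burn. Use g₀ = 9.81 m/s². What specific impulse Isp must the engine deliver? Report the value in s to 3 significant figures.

Isp ≈ 743 s

ln(m₀/m_f) = ln(42100/22100) = ln(1.905) = 0.6445.
Using Δv = v_e ln(m₀/m_f): v_e = Δv / ln(m₀/m_f) = 4700 / 0.6445 = 7292.8 m/s.
Isp = v_e / g₀ = 7292.8 / 9.81 = 743.4 s.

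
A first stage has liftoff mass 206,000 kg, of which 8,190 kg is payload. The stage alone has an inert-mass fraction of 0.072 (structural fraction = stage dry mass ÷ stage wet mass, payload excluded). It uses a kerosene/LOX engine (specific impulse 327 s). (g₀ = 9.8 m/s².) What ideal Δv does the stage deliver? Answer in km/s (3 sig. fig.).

Stage wet mass = m₀ − payload = 206,000 − 8,190 = 197,810 kg.
Stage dry mass = ε × stage wet mass = 0.072 × 197,810 = 14,242.3 kg.
Burnout mass m_f = stage dry + payload = 14,242.3 + 8,190 = 22,432.3 kg.
v_e = Isp · g₀ = 327 × 9.8 = 3204.6 m/s.
Δv = v_e · ln(206,000/22,432.3) = 3204.6 × ln(9.183) = 3204.6 × 2.2174 ≈ 7106 m/s.

Δv ≈ 7.11 km/s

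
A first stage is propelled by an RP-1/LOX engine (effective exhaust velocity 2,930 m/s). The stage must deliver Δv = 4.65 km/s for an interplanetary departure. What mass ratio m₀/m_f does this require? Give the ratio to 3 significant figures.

mass ratio ≈ 4.89

From the ideal rocket equation, m₀/m_f = exp(Δv / v_e) = exp(4650 / 2930.0) = exp(1.5870) = 4.8892.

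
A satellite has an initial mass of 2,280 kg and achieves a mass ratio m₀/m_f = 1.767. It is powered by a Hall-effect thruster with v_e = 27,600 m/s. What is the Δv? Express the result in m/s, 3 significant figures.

Δv ≈ 15700 m/s

By the Tsiolkovsky rocket equation, Δv = v_e · ln(1.767) = 27600.0 × 0.5693 ≈ 15712.2 m/s.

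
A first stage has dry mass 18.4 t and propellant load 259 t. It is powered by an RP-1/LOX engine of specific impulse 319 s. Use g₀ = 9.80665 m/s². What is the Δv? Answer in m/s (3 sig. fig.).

v_e = Isp · g₀ = 319 × 9.80665 = 3128.3 m/s.
m₀ = m_dry + m_prop = 18.4 + 259 = 277.4 t.
Rocket equation: Δv = v_e · ln(m₀/m_f) = 3128.3 × ln(15.08) = 3128.3 × 2.7131 ≈ 8487.5 m/s.

Δv ≈ 8490 m/s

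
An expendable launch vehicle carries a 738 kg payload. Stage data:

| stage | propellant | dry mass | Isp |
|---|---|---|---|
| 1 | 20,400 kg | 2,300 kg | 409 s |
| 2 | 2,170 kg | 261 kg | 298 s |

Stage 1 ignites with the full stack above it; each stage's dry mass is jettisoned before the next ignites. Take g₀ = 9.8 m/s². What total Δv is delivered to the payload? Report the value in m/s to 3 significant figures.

Δv ≈ 9600 m/s

Ignition mass of stage 1 = 20,400+2,300 + 2,170+261 + 738 = 25,869 kg.
Stage 1: m₀ = 25,869 kg, m_f = 25,869 − 20,400 = 5,469 kg; Δv = 409×9.8×ln(4.73) = 4008.2×1.5539 ≈ 6229 m/s.
Stage 2: m₀ = 3,169 kg, m_f = 3,169 − 2,170 = 999 kg; Δv = 298×9.8×ln(3.172) = 2920.4×1.1544 ≈ 3371 m/s.
Total Δv = 6229 + 3371 = 9600 m/s.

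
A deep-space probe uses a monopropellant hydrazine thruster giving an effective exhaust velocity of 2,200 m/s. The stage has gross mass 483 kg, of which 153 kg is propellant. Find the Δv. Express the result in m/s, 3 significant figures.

m_f = m₀ − m_prop = 483 − 153 = 330 kg.
From the ideal rocket equation, Δv = v_e · ln(m₀/m_f) = 2200.0 × ln(1.464) = 2200.0 × 0.3809 ≈ 838.0 m/s.

Δv ≈ 838 m/s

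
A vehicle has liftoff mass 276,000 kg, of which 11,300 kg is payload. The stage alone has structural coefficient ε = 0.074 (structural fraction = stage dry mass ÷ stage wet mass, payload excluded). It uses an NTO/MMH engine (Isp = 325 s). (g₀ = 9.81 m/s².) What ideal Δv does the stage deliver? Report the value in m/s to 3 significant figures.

Δv ≈ 6980 m/s

Stage wet mass = m₀ − payload = 276,000 − 11,300 = 264,700 kg.
Stage dry mass = ε × stage wet mass = 0.074 × 264,700 = 19,587.8 kg.
Burnout mass m_f = stage dry + payload = 19,587.8 + 11,300 = 30,887.8 kg.
v_e = Isp · g₀ = 325 × 9.81 = 3188.2 m/s.
From the ideal rocket equation, Δv = v_e · ln(276,000/30,887.8) = 3188.2 × ln(8.936) = 3188.2 × 2.1900 ≈ 6982 m/s.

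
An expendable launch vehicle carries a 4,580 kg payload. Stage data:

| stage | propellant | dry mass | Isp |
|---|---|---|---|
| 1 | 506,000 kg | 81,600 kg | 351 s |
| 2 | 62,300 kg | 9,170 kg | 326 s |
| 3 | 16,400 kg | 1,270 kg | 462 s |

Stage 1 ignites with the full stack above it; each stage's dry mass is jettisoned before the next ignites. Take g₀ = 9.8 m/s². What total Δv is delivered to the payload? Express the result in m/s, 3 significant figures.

Δv ≈ 14200 m/s

Ignition mass of stage 1 = 506,000+81,600 + 62,300+9,170 + 16,400+1,270 + 4,580 = 681,320 kg.
Stage 1: m₀ = 681,320 kg, m_f = 681,320 − 506,000 = 175,320 kg; Δv = 351×9.8×ln(3.886) = 3439.8×1.3574 ≈ 4669 m/s.
Stage 2: m₀ = 93,720 kg, m_f = 93,720 − 62,300 = 31,420 kg; Δv = 326×9.8×ln(2.983) = 3194.8×1.0929 ≈ 3491 m/s.
Stage 3: m₀ = 22,250 kg, m_f = 22,250 − 16,400 = 5,850 kg; Δv = 462×9.8×ln(3.803) = 4527.6×1.3359 ≈ 6048 m/s.
Total Δv = 4669 + 3491 + 6048 = 14208 m/s.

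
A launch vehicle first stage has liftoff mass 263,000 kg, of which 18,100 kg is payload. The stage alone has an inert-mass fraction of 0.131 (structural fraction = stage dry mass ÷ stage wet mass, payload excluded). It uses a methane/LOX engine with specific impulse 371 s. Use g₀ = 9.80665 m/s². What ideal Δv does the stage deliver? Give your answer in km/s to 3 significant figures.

Stage wet mass = m₀ − payload = 263,000 − 18,100 = 244,900 kg.
Stage dry mass = ε × stage wet mass = 0.131 × 244,900 = 32,081.9 kg.
Burnout mass m_f = stage dry + payload = 32,081.9 + 18,100 = 50,181.9 kg.
v_e = Isp · g₀ = 371 × 9.80665 = 3638.3 m/s.
Δv = v_e · ln(263,000/50,181.9) = 3638.3 × ln(5.241) = 3638.3 × 1.6565 ≈ 6027 m/s.

Δv ≈ 6.03 km/s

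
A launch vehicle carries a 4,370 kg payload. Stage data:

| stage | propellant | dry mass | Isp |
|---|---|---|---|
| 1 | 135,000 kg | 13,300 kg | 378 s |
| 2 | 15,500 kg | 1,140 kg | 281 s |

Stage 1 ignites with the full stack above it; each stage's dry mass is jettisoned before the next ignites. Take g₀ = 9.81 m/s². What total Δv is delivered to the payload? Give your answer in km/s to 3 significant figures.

Δv ≈ 9.61 km/s

Ignition mass of stage 1 = 135,000+13,300 + 15,500+1,140 + 4,370 = 169,310 kg.
Stage 1: m₀ = 169,310 kg, m_f = 169,310 − 135,000 = 34,310 kg; Δv = 378×9.81×ln(4.935) = 3708.2×1.5963 ≈ 5919 m/s.
Stage 2: m₀ = 21,010 kg, m_f = 21,010 − 15,500 = 5,510 kg; Δv = 281×9.81×ln(3.813) = 2756.6×1.3384 ≈ 3690 m/s.
Total Δv = 5919 + 3690 = 9609 m/s.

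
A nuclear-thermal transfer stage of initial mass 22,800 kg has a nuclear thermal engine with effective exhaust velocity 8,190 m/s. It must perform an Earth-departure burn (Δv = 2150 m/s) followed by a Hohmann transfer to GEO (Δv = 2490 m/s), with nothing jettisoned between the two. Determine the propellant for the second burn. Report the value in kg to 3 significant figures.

propellant for the second burn ≈ 4600 kg

After the first burn: m = 22800 × exp(−2150/8190.0) = 22800 × 0.76911 = 17,535.7 kg.
After the second burn: m = 17,535.7 × exp(−2490/8190.0) = 17,535.7 × 0.73784 = 12,938.5 kg.
Second-burn propellant = 17,535.7 − 12,938.5 = 4,597.2 kg.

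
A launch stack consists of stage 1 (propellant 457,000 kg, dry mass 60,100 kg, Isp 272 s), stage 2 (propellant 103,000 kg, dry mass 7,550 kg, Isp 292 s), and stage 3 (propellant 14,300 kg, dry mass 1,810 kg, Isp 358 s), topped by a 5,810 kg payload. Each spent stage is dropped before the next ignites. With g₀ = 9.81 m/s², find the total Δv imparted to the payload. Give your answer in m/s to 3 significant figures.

Δv ≈ 11300 m/s

Ignition mass of stage 1 = 457,000+60,100 + 103,000+7,550 + 14,300+1,810 + 5,810 = 649,570 kg.
Stage 1: m₀ = 649,570 kg, m_f = 649,570 − 457,000 = 192,570 kg; Δv = 272×9.81×ln(3.373) = 2668.3×1.2159 ≈ 3244 m/s.
Stage 2: m₀ = 132,470 kg, m_f = 132,470 − 103,000 = 29,470 kg; Δv = 292×9.81×ln(4.495) = 2864.5×1.5030 ≈ 4305 m/s.
Stage 3: m₀ = 21,920 kg, m_f = 21,920 − 14,300 = 7,620 kg; Δv = 358×9.81×ln(2.877) = 3512.0×1.0566 ≈ 3711 m/s.
Total Δv = 3244 + 4305 + 3711 = 11260 m/s.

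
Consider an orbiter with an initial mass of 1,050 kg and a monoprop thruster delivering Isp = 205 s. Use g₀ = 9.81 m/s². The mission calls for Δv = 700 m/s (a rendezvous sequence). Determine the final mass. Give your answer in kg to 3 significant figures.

v_e = Isp · g₀ = 205 × 9.81 = 2011.1 m/s.
m₀/m_f = exp(Δv / v_e) = exp(700 / 2011.1) = exp(0.3481) = 1.4163.
m_f = m₀ / 1.4163 = 1,050 / 1.4163 = 741.368 kg.

final mass ≈ 741 kg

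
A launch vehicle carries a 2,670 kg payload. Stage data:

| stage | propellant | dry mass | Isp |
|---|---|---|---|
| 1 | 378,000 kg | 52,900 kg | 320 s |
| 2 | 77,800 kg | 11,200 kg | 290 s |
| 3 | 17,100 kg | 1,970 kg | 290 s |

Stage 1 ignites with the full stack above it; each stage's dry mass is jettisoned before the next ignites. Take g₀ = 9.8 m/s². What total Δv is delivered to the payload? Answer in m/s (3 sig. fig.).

Ignition mass of stage 1 = 378,000+52,900 + 77,800+11,200 + 17,100+1,970 + 2,670 = 541,640 kg.
Stage 1: m₀ = 541,640 kg, m_f = 541,640 − 378,000 = 163,640 kg; Δv = 320×9.8×ln(3.31) = 3136.0×1.1969 ≈ 3754 m/s.
Stage 2: m₀ = 110,740 kg, m_f = 110,740 − 77,800 = 32,940 kg; Δv = 290×9.8×ln(3.362) = 2842.0×1.2125 ≈ 3446 m/s.
Stage 3: m₀ = 21,740 kg, m_f = 21,740 − 17,100 = 4,640 kg; Δv = 290×9.8×ln(4.685) = 2842.0×1.5444 ≈ 4389 m/s.
Total Δv = 3754 + 3446 + 4389 = 11589 m/s.

Δv ≈ 11600 m/s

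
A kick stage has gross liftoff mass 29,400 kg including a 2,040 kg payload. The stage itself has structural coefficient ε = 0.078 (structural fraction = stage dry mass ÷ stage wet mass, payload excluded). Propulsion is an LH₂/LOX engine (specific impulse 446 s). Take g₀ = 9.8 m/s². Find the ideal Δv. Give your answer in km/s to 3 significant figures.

Δv ≈ 8.53 km/s

Stage wet mass = m₀ − payload = 29,400 − 2,040 = 27,360 kg.
Stage dry mass = ε × stage wet mass = 0.078 × 27,360 = 2,134.08 kg.
Burnout mass m_f = stage dry + payload = 2,134.08 + 2,040 = 4,174.08 kg.
v_e = Isp · g₀ = 446 × 9.8 = 4370.8 m/s.
Rocket equation: Δv = v_e · ln(29,400/4,174.08) = 4370.8 × ln(7.043) = 4370.8 × 1.9521 ≈ 8532 m/s.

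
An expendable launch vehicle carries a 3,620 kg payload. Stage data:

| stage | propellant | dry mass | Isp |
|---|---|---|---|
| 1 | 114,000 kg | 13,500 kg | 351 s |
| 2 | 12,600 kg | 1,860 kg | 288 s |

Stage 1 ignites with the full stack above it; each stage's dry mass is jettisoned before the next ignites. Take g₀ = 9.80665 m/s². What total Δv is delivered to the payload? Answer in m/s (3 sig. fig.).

Δv ≈ 8630 m/s

Ignition mass of stage 1 = 114,000+13,500 + 12,600+1,860 + 3,620 = 145,580 kg.
Stage 1: m₀ = 145,580 kg, m_f = 145,580 − 114,000 = 31,580 kg; Δv = 351×9.80665×ln(4.61) = 3442.1×1.5282 ≈ 5260 m/s.
Stage 2: m₀ = 18,080 kg, m_f = 18,080 − 12,600 = 5,480 kg; Δv = 288×9.80665×ln(3.299) = 2824.3×1.1937 ≈ 3371 m/s.
Total Δv = 5260 + 3371 = 8631 m/s.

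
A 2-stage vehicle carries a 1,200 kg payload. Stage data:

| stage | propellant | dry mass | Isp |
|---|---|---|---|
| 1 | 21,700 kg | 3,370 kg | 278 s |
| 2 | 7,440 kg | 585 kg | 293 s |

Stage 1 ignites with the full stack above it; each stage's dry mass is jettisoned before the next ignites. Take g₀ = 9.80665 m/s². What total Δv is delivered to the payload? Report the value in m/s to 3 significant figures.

Δv ≈ 7450 m/s

Ignition mass of stage 1 = 21,700+3,370 + 7,440+585 + 1,200 = 34,295 kg.
Stage 1: m₀ = 34,295 kg, m_f = 34,295 − 21,700 = 12,595 kg; Δv = 278×9.80665×ln(2.723) = 2726.2×1.0017 ≈ 2731 m/s.
Stage 2: m₀ = 9,225 kg, m_f = 9,225 − 7,440 = 1,785 kg; Δv = 293×9.80665×ln(5.168) = 2873.3×1.6425 ≈ 4719 m/s.
Total Δv = 2731 + 4719 = 7450 m/s.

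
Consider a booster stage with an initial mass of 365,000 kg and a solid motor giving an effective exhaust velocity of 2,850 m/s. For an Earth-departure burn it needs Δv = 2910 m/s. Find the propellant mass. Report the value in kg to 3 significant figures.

propellant mass ≈ 234000 kg

By the Tsiolkovsky rocket equation, m₀/m_f = exp(Δv / v_e) = exp(2910 / 2850.0) = exp(1.0211) = 2.7761.
m_f = 365,000 / 2.7761 = 131,479 kg, so propellant = m₀ − m_f = 365,000 − 131,479 = 233,521 kg.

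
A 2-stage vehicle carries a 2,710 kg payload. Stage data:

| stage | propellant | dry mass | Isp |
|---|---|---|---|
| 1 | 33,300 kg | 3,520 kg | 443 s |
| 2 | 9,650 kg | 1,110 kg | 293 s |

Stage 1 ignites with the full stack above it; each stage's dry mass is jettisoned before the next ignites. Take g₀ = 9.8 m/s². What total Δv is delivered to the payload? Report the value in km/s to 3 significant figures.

Ignition mass of stage 1 = 33,300+3,520 + 9,650+1,110 + 2,710 = 50,290 kg.
Stage 1: m₀ = 50,290 kg, m_f = 50,290 − 33,300 = 16,990 kg; Δv = 443×9.8×ln(2.96) = 4341.4×1.0852 ≈ 4711 m/s.
Stage 2: m₀ = 13,470 kg, m_f = 13,470 − 9,650 = 3,820 kg; Δv = 293×9.8×ln(3.526) = 2871.4×1.2602 ≈ 3619 m/s.
Total Δv = 4711 + 3619 = 8330 m/s.

Δv ≈ 8.33 km/s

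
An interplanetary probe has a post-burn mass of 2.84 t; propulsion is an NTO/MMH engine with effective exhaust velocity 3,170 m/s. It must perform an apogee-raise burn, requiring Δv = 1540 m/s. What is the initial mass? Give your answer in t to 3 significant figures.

By the Tsiolkovsky rocket equation, m₀/m_f = exp(Δv / v_e) = exp(1540 / 3170.0) = exp(0.4858) = 1.6255.
m₀ = m_f × 1.6255 = 2.84 × 1.6255 = 4.61642 t.

initial mass ≈ 4.62 t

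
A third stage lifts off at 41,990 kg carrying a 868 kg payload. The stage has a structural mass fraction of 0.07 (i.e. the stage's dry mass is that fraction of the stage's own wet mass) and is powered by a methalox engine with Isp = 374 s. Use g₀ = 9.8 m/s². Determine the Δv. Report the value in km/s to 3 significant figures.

Stage wet mass = m₀ − payload = 41,990 − 868 = 41,122 kg.
Stage dry mass = ε × stage wet mass = 0.07 × 41,122 = 2,878.54 kg.
Burnout mass m_f = stage dry + payload = 2,878.54 + 868 = 3,746.54 kg.
v_e = Isp · g₀ = 374 × 9.8 = 3665.2 m/s.
By the Tsiolkovsky rocket equation, Δv = v_e · ln(41,990/3,746.54) = 3665.2 × ln(11.21) = 3665.2 × 2.4166 ≈ 8857 m/s.

Δv ≈ 8.86 km/s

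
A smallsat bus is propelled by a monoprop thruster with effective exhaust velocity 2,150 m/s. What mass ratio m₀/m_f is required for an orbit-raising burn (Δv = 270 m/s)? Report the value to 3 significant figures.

m₀/m_f = exp(Δv / v_e) = exp(270 / 2150.0) = exp(0.1256) = 1.1338.

mass ratio ≈ 1.13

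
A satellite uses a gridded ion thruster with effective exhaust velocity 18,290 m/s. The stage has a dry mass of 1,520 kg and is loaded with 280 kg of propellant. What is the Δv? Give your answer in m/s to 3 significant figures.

Δv ≈ 3090 m/s

m₀ = m_dry + m_prop = 1,520 + 280 = 1,800 kg.
Δv = v_e · ln(m₀/m_f) = 18290.0 × ln(1.184) = 18290.0 × 0.1691 ≈ 3092.4 m/s.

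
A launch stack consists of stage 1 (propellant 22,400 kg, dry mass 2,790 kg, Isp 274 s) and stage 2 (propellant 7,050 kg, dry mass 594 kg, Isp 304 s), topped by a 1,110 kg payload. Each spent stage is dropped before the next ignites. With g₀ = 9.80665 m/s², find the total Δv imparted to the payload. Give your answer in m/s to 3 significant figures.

Δv ≈ 7780 m/s

Ignition mass of stage 1 = 22,400+2,790 + 7,050+594 + 1,110 = 33,944 kg.
Stage 1: m₀ = 33,944 kg, m_f = 33,944 − 22,400 = 11,544 kg; Δv = 274×9.80665×ln(2.94) = 2687.0×1.0785 ≈ 2898 m/s.
Stage 2: m₀ = 8,754 kg, m_f = 8,754 − 7,050 = 1,704 kg; Δv = 304×9.80665×ln(5.137) = 2981.2×1.6365 ≈ 4879 m/s.
Total Δv = 2898 + 4879 = 7777 m/s.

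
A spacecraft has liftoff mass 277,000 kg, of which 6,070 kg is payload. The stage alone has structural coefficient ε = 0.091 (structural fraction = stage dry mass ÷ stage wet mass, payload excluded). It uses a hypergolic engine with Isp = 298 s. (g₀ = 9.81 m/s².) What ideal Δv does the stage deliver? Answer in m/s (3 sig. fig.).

Stage wet mass = m₀ − payload = 277,000 − 6,070 = 270,930 kg.
Stage dry mass = ε × stage wet mass = 0.091 × 270,930 = 24,654.6 kg.
Burnout mass m_f = stage dry + payload = 24,654.6 + 6,070 = 30,724.6 kg.
v_e = Isp · g₀ = 298 × 9.81 = 2923.4 m/s.
Rocket equation: Δv = v_e · ln(277,000/30,724.6) = 2923.4 × ln(9.016) = 2923.4 × 2.1990 ≈ 6428 m/s.

Δv ≈ 6430 m/s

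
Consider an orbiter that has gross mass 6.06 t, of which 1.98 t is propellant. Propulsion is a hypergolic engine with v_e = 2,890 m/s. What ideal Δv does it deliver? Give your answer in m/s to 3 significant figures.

m_f = m₀ − m_prop = 6.06 − 1.98 = 4.08 t.
Δv = v_e · ln(m₀/m_f) = 2890.0 × ln(1.485) = 2890.0 × 0.3956 ≈ 1143.3 m/s.

Δv ≈ 1140 m/s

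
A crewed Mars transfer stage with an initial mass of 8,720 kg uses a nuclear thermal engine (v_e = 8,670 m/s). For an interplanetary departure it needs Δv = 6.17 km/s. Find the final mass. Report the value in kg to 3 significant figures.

Rocket equation: m₀/m_f = exp(Δv / v_e) = exp(6170 / 8670.0) = exp(0.7116) = 2.0373.
m_f = m₀ / 2.0373 = 8,720 / 2.0373 = 4,280.17 kg.

final mass ≈ 4280 kg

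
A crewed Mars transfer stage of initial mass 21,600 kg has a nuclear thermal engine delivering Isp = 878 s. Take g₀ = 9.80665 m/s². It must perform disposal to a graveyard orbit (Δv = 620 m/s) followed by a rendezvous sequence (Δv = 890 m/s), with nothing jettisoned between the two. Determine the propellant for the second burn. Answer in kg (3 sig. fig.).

propellant for the second burn ≈ 1970 kg

v_e = Isp · g₀ = 878 × 9.80665 = 8610.2 m/s.
After the first burn: m = 21600 × exp(−620/8610.2) = 21600 × 0.93052 = 20,099.2 kg.
After the second burn: m = 20,099.2 × exp(−890/8610.2) = 20,099.2 × 0.90180 = 18,125.5 kg.
Second-burn propellant = 20,099.2 − 18,125.5 = 1,973.7 kg.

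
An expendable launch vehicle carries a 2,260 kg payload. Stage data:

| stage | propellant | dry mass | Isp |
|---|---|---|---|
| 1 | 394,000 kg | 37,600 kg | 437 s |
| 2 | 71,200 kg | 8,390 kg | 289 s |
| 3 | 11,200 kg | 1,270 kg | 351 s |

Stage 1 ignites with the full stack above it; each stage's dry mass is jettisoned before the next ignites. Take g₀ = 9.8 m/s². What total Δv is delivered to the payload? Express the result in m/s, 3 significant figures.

Ignition mass of stage 1 = 394,000+37,600 + 71,200+8,390 + 11,200+1,270 + 2,260 = 525,920 kg.
Stage 1: m₀ = 525,920 kg, m_f = 525,920 − 394,000 = 131,920 kg; Δv = 437×9.8×ln(3.987) = 4282.6×1.3830 ≈ 5923 m/s.
Stage 2: m₀ = 94,320 kg, m_f = 94,320 − 71,200 = 23,120 kg; Δv = 289×9.8×ln(4.08) = 2832.2×1.4060 ≈ 3982 m/s.
Stage 3: m₀ = 14,730 kg, m_f = 14,730 − 11,200 = 3,530 kg; Δv = 351×9.8×ln(4.173) = 3439.8×1.4286 ≈ 4914 m/s.
Total Δv = 5923 + 3982 + 4914 = 14819 m/s.

Δv ≈ 14800 m/s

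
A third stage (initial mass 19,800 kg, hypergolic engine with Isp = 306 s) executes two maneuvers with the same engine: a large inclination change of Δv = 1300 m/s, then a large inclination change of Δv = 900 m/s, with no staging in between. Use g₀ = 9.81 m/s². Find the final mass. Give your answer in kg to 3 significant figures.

v_e = Isp · g₀ = 306 × 9.81 = 3001.9 m/s.
After the first burn: m = 19800 × exp(−1300/3001.9) = 19800 × 0.64852 = 12,840.7 kg.
After the second burn: m = 12,840.7 × exp(−900/3001.9) = 12,840.7 × 0.74096 = 9,514.45 kg.

final mass ≈ 9510 kg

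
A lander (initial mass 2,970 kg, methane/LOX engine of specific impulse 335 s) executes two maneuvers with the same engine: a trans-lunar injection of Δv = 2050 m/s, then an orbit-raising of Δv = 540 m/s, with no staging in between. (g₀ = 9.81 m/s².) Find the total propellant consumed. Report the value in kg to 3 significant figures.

v_e = Isp · g₀ = 335 × 9.81 = 3286.4 m/s.
After the first burn: m = 2970 × exp(−2050/3286.4) = 2970 × 0.53591 = 1,591.65 kg.
After the second burn: m = 1,591.65 × exp(−540/3286.4) = 1,591.65 × 0.84847 = 1,350.47 kg.
Total propellant = m₀ − m_final = 2970 − 1,350.47 = 1,619.53 kg.

total propellant consumed ≈ 1620 kg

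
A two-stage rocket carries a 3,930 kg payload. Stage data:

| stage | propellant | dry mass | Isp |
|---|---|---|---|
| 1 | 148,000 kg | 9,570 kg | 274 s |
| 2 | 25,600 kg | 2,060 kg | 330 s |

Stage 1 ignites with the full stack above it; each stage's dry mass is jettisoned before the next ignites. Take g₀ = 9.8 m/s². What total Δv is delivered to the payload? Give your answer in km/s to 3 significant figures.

Ignition mass of stage 1 = 148,000+9,570 + 25,600+2,060 + 3,930 = 189,160 kg.
Stage 1: m₀ = 189,160 kg, m_f = 189,160 − 148,000 = 41,160 kg; Δv = 274×9.8×ln(4.596) = 2685.2×1.5251 ≈ 4095 m/s.
Stage 2: m₀ = 31,590 kg, m_f = 31,590 − 25,600 = 5,990 kg; Δv = 330×9.8×ln(5.274) = 3234.0×1.6627 ≈ 5377 m/s.
Total Δv = 4095 + 5377 = 9472 m/s.

Δv ≈ 9.47 km/s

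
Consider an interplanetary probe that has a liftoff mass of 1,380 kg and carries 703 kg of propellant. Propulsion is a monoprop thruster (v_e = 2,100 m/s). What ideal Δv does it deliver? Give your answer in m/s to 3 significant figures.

m_f = m₀ − m_prop = 1,380 − 703 = 677 kg.
Using Δv = v_e ln(m₀/m_f): Δv = v_e · ln(m₀/m_f) = 2100.0 × ln(2.038) = 2100.0 × 0.7122 ≈ 1495.6 m/s.

Δv ≈ 1500 m/s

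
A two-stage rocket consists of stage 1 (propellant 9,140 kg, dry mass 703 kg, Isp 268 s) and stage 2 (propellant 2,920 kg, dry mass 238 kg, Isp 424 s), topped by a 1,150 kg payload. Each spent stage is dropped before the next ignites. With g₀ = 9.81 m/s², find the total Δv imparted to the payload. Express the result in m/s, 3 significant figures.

Ignition mass of stage 1 = 9,140+703 + 2,920+238 + 1,150 = 14,151 kg.
Stage 1: m₀ = 14,151 kg, m_f = 14,151 − 9,140 = 5,011 kg; Δv = 268×9.81×ln(2.824) = 2629.1×1.0381 ≈ 2729 m/s.
Stage 2: m₀ = 4,308 kg, m_f = 4,308 − 2,920 = 1,388 kg; Δv = 424×9.81×ln(3.104) = 4159.4×1.1326 ≈ 4711 m/s.
Total Δv = 2729 + 4711 = 7440 m/s.

Δv ≈ 7440 m/s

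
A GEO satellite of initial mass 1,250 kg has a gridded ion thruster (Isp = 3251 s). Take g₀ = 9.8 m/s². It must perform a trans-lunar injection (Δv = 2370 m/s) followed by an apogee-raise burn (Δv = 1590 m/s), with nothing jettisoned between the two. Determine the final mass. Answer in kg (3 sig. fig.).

final mass ≈ 1100 kg

v_e = Isp · g₀ = 3251 × 9.8 = 31859.8 m/s.
After the first burn: m = 1250 × exp(−2370/31859.8) = 1250 × 0.92831 = 1,160.39 kg.
After the second burn: m = 1,160.39 × exp(−1590/31859.8) = 1,160.39 × 0.95132 = 1,103.9 kg.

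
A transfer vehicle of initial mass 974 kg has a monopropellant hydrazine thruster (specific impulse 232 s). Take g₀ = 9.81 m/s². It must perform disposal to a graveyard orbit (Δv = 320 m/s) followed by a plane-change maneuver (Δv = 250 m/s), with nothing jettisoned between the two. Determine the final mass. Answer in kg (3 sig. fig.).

final mass ≈ 758 kg

v_e = Isp · g₀ = 232 × 9.81 = 2275.9 m/s.
After the first burn: m = 974 × exp(−320/2275.9) = 974 × 0.86883 = 846.24 kg.
After the second burn: m = 846.24 × exp(−250/2275.9) = 846.24 × 0.89597 = 758.206 kg.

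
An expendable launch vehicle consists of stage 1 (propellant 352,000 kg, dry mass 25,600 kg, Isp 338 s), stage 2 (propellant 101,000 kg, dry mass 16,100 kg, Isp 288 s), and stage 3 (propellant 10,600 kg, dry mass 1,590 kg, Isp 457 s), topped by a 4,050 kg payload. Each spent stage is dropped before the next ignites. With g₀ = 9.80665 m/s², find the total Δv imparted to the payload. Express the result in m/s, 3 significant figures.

Ignition mass of stage 1 = 352,000+25,600 + 101,000+16,100 + 10,600+1,590 + 4,050 = 510,940 kg.
Stage 1: m₀ = 510,940 kg, m_f = 510,940 − 352,000 = 158,940 kg; Δv = 338×9.80665×ln(3.215) = 3314.6×1.1677 ≈ 3871 m/s.
Stage 2: m₀ = 133,340 kg, m_f = 133,340 − 101,000 = 32,340 kg; Δv = 288×9.80665×ln(4.123) = 2824.3×1.4166 ≈ 4001 m/s.
Stage 3: m₀ = 16,240 kg, m_f = 16,240 − 10,600 = 5,640 kg; Δv = 457×9.80665×ln(2.879) = 4481.6×1.0576 ≈ 4740 m/s.
Total Δv = 3871 + 4001 + 4740 = 12612 m/s.

Δv ≈ 12600 m/s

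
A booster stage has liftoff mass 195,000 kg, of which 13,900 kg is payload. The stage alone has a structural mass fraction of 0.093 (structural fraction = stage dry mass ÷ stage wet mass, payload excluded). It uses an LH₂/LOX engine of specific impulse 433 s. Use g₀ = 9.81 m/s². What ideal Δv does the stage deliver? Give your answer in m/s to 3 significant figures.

Stage wet mass = m₀ − payload = 195,000 − 13,900 = 181,100 kg.
Stage dry mass = ε × stage wet mass = 0.093 × 181,100 = 16,842.3 kg.
Burnout mass m_f = stage dry + payload = 16,842.3 + 13,900 = 30,742.3 kg.
v_e = Isp · g₀ = 433 × 9.81 = 4247.7 m/s.
From the ideal rocket equation, Δv = v_e · ln(195,000/30,742.3) = 4247.7 × ln(6.343) = 4247.7 × 1.8474 ≈ 7847 m/s.

Δv ≈ 7850 m/s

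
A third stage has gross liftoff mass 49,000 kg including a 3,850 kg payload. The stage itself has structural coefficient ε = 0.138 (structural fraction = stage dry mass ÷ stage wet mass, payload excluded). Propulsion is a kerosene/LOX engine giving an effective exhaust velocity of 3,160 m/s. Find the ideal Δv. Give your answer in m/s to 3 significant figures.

Stage wet mass = m₀ − payload = 49,000 − 3,850 = 45,150 kg.
Stage dry mass = ε × stage wet mass = 0.138 × 45,150 = 6,230.7 kg.
Burnout mass m_f = stage dry + payload = 6,230.7 + 3,850 = 10,080.7 kg.
Rocket equation: Δv = v_e · ln(49,000/10,080.7) = 3160.0 × ln(4.861) = 3160.0 × 1.5812 ≈ 4997 m/s.

Δv ≈ 5000 m/s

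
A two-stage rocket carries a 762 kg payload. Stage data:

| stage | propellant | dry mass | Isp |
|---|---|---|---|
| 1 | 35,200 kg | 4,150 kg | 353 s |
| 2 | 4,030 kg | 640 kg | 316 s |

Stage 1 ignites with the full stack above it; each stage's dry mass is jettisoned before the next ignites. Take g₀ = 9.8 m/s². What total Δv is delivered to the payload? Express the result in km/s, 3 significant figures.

Ignition mass of stage 1 = 35,200+4,150 + 4,030+640 + 762 = 44,782 kg.
Stage 1: m₀ = 44,782 kg, m_f = 44,782 − 35,200 = 9,582 kg; Δv = 353×9.8×ln(4.674) = 3459.4×1.5419 ≈ 5334 m/s.
Stage 2: m₀ = 5,432 kg, m_f = 5,432 − 4,030 = 1,402 kg; Δv = 316×9.8×ln(3.874) = 3096.8×1.3544 ≈ 4194 m/s.
Total Δv = 5334 + 4194 = 9528 m/s.

Δv ≈ 9.53 km/s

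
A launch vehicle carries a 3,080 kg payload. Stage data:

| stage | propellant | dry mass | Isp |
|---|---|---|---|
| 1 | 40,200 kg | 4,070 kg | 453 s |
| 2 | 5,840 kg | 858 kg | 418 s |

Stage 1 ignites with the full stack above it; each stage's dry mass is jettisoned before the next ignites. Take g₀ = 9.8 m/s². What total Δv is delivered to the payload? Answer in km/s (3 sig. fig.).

Δv ≈ 9.77 km/s

Ignition mass of stage 1 = 40,200+4,070 + 5,840+858 + 3,080 = 54,048 kg.
Stage 1: m₀ = 54,048 kg, m_f = 54,048 − 40,200 = 13,848 kg; Δv = 453×9.8×ln(3.903) = 4439.4×1.3617 ≈ 6045 m/s.
Stage 2: m₀ = 9,778 kg, m_f = 9,778 − 5,840 = 3,938 kg; Δv = 418×9.8×ln(2.483) = 4096.4×0.9095 ≈ 3726 m/s.
Total Δv = 6045 + 3726 = 9771 m/s.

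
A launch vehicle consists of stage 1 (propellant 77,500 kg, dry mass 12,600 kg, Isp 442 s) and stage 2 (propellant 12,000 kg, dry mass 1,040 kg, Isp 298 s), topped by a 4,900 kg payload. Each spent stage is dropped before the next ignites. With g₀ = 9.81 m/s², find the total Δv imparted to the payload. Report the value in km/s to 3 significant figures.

Δv ≈ 8.71 km/s

Ignition mass of stage 1 = 77,500+12,600 + 12,000+1,040 + 4,900 = 108,040 kg.
Stage 1: m₀ = 108,040 kg, m_f = 108,040 − 77,500 = 30,540 kg; Δv = 442×9.81×ln(3.538) = 4336.0×1.2635 ≈ 5478 m/s.
Stage 2: m₀ = 17,940 kg, m_f = 17,940 − 12,000 = 5,940 kg; Δv = 298×9.81×ln(3.02) = 2923.4×1.1053 ≈ 3231 m/s.
Total Δv = 5478 + 3231 = 8709 m/s.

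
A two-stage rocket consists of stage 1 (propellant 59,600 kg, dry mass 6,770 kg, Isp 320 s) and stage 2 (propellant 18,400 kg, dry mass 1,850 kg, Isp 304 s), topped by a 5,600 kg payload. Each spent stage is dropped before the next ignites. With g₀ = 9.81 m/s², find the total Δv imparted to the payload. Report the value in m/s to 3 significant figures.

Ignition mass of stage 1 = 59,600+6,770 + 18,400+1,850 + 5,600 = 92,220 kg.
Stage 1: m₀ = 92,220 kg, m_f = 92,220 − 59,600 = 32,620 kg; Δv = 320×9.81×ln(2.827) = 3139.2×1.0393 ≈ 3262 m/s.
Stage 2: m₀ = 25,850 kg, m_f = 25,850 − 18,400 = 7,450 kg; Δv = 304×9.81×ln(3.47) = 2982.2×1.2441 ≈ 3710 m/s.
Total Δv = 3262 + 3710 = 6972 m/s.

Δv ≈ 6970 m/s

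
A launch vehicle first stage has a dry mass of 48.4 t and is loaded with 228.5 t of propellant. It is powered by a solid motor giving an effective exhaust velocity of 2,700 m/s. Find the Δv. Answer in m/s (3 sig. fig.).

m₀ = m_dry + m_prop = 48.4 + 228.5 = 276.9 t.
Using Δv = v_e ln(m₀/m_f): Δv = v_e · ln(m₀/m_f) = 2700.0 × ln(5.721) = 2700.0 × 1.7442 ≈ 4709.2 m/s.

Δv ≈ 4710 m/s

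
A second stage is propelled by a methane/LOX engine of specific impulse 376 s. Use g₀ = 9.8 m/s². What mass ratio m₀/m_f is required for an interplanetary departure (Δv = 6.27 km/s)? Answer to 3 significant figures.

mass ratio ≈ 5.48

v_e = Isp · g₀ = 376 × 9.8 = 3684.8 m/s.
From the ideal rocket equation, m₀/m_f = exp(Δv / v_e) = exp(6270 / 3684.8) = exp(1.7016) = 5.4826.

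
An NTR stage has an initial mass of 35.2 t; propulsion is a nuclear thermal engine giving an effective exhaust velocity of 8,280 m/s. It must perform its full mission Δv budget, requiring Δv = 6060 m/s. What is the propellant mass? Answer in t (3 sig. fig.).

propellant mass ≈ 18.3 t

By the Tsiolkovsky rocket equation, m₀/m_f = exp(Δv / v_e) = exp(6060 / 8280.0) = exp(0.7319) = 2.0790.
m_f = 35.2 / 2.0790 = 16.9312 t, so propellant = m₀ − m_f = 35.2 − 16.9312 = 18.2688 t.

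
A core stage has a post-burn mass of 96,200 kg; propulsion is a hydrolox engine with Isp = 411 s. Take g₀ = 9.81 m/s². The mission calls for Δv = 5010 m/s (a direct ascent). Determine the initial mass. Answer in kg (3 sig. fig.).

initial mass ≈ 333000 kg

v_e = Isp · g₀ = 411 × 9.81 = 4031.9 m/s.
m₀/m_f = exp(Δv / v_e) = exp(5010 / 4031.9) = exp(1.2426) = 3.4646.
m₀ = m_f × 3.4646 = 96,200 × 3.4646 = 333,295 kg.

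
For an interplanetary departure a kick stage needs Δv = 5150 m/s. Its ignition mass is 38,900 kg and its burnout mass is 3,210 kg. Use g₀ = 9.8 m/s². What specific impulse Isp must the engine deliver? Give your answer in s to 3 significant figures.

ln(m₀/m_f) = ln(38900/3210) = ln(12.12) = 2.4947.
v_e = Δv / ln(m₀/m_f) = 5150 / 2.4947 = 2064.4 m/s.
Isp = v_e / g₀ = 2064.4 / 9.8 = 210.6 s.

Isp ≈ 211 s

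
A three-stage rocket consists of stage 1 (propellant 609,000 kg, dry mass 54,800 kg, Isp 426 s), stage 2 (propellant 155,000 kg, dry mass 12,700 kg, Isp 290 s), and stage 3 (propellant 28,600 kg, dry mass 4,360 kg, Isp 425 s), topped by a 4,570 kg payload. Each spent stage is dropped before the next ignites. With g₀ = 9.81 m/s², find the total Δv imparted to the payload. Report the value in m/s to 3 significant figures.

Δv ≈ 15000 m/s

Ignition mass of stage 1 = 609,000+54,800 + 155,000+12,700 + 28,600+4,360 + 4,570 = 869,030 kg.
Stage 1: m₀ = 869,030 kg, m_f = 869,030 − 609,000 = 260,030 kg; Δv = 426×9.81×ln(3.342) = 4179.1×1.2066 ≈ 5042 m/s.
Stage 2: m₀ = 205,230 kg, m_f = 205,230 − 155,000 = 50,230 kg; Δv = 290×9.81×ln(4.086) = 2844.9×1.4075 ≈ 4004 m/s.
Stage 3: m₀ = 37,530 kg, m_f = 37,530 − 28,600 = 8,930 kg; Δv = 425×9.81×ln(4.203) = 4169.2×1.4357 ≈ 5986 m/s.
Total Δv = 5042 + 4004 + 5986 = 15032 m/s.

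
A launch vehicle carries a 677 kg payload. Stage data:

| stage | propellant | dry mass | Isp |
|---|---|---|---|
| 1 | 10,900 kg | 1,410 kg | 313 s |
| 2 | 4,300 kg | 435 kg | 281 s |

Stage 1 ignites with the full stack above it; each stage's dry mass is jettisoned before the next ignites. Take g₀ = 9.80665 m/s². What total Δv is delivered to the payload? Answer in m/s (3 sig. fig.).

Δv ≈ 7290 m/s

Ignition mass of stage 1 = 10,900+1,410 + 4,300+435 + 677 = 17,722 kg.
Stage 1: m₀ = 17,722 kg, m_f = 17,722 − 10,900 = 6,822 kg; Δv = 313×9.80665×ln(2.598) = 3069.5×0.9547 ≈ 2930 m/s.
Stage 2: m₀ = 5,412 kg, m_f = 5,412 − 4,300 = 1,112 kg; Δv = 281×9.80665×ln(4.867) = 2755.7×1.5825 ≈ 4361 m/s.
Total Δv = 2930 + 4361 = 7291 m/s.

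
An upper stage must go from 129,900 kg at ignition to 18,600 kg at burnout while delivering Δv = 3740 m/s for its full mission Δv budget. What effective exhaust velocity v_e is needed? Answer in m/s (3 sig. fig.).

ln(m₀/m_f) = ln(129900/18600) = ln(6.984) = 1.9436.
Using Δv = v_e ln(m₀/m_f): v_e = Δv / ln(m₀/m_f) = 3740 / 1.9436 = 1924.3 m/s.

v_e ≈ 1920 m/s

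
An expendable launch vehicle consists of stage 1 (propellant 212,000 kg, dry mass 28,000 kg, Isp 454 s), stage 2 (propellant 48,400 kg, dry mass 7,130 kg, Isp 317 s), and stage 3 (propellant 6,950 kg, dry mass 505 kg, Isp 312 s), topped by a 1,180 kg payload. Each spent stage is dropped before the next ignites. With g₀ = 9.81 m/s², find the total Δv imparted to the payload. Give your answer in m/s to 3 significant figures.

Ignition mass of stage 1 = 212,000+28,000 + 48,400+7,130 + 6,950+505 + 1,180 = 304,165 kg.
Stage 1: m₀ = 304,165 kg, m_f = 304,165 − 212,000 = 92,165 kg; Δv = 454×9.81×ln(3.3) = 4453.7×1.1940 ≈ 5318 m/s.
Stage 2: m₀ = 64,165 kg, m_f = 64,165 − 48,400 = 15,765 kg; Δv = 317×9.81×ln(4.07) = 3109.8×1.4037 ≈ 4365 m/s.
Stage 3: m₀ = 8,635 kg, m_f = 8,635 − 6,950 = 1,685 kg; Δv = 312×9.81×ln(5.125) = 3060.7×1.6341 ≈ 5001 m/s.
Total Δv = 5318 + 4365 + 5001 = 14684 m/s.

Δv ≈ 14700 m/s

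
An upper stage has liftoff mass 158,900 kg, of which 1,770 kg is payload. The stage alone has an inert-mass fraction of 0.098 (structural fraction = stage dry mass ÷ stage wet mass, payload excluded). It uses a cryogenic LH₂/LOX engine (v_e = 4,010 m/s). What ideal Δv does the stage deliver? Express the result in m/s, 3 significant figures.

Stage wet mass = m₀ − payload = 158,900 − 1,770 = 157,130 kg.
Stage dry mass = ε × stage wet mass = 0.098 × 157,130 = 15,398.7 kg.
Burnout mass m_f = stage dry + payload = 15,398.7 + 1,770 = 17,168.7 kg.
Δv = v_e · ln(158,900/17,168.7) = 4010.0 × ln(9.255) = 4010.0 × 2.2252 ≈ 8923 m/s.

Δv ≈ 8920 m/s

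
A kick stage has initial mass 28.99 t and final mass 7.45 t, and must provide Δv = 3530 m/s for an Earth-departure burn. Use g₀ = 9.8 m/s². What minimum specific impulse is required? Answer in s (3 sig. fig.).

Isp ≈ 265 s

ln(m₀/m_f) = ln(28990/7450) = ln(3.891) = 1.3587.
From the ideal rocket equation, v_e = Δv / ln(m₀/m_f) = 3530 / 1.3587 = 2598.0 m/s.
Isp = v_e / g₀ = 2598.0 / 9.8 = 265.1 s.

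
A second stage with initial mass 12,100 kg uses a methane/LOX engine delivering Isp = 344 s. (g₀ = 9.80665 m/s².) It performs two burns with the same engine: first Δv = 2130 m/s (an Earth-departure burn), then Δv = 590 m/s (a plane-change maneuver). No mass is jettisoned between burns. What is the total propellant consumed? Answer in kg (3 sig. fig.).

total propellant consumed ≈ 6700 kg

v_e = Isp · g₀ = 344 × 9.80665 = 3373.5 m/s.
After the first burn: m = 12100 × exp(−2130/3373.5) = 12100 × 0.53185 = 6,435.39 kg.
After the second burn: m = 6,435.39 × exp(−590/3373.5) = 6,435.39 × 0.83955 = 5,402.83 kg.
Total propellant = m₀ − m_final = 12100 − 5,402.83 = 6,697.17 kg.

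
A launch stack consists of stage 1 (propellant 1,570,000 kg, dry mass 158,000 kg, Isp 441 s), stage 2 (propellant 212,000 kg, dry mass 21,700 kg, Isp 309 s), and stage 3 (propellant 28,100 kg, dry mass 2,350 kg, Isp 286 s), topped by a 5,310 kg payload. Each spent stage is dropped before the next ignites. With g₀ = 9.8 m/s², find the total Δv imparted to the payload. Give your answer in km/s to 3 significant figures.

Ignition mass of stage 1 = 1,570,000+158,000 + 212,000+21,700 + 28,100+2,350 + 5,310 = 1,997,460 kg.
Stage 1: m₀ = 1,997,460 kg, m_f = 1,997,460 − 1,570,000 = 427,460 kg; Δv = 441×9.8×ln(4.673) = 4321.8×1.5418 ≈ 6663 m/s.
Stage 2: m₀ = 269,460 kg, m_f = 269,460 − 212,000 = 57,460 kg; Δv = 309×9.8×ln(4.69) = 3028.2×1.5453 ≈ 4680 m/s.
Stage 3: m₀ = 35,760 kg, m_f = 35,760 − 28,100 = 7,660 kg; Δv = 286×9.8×ln(4.668) = 2802.8×1.5408 ≈ 4319 m/s.
Total Δv = 6663 + 4680 + 4319 = 15662 m/s.

Δv ≈ 15.7 km/s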